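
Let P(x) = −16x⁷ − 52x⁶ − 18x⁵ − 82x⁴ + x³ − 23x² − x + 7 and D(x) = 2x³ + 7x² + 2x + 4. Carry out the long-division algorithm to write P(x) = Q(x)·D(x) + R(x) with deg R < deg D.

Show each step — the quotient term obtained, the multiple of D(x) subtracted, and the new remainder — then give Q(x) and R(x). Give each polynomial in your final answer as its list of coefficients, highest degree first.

Step 1: lead(−16x⁷ − 52x⁶ − 18x⁵ − 82x⁴ + x³ − 23x² − x + 7) ÷ lead(D) = −16x⁷ ÷ 2x³ = −8x⁴. Subtract (−8x⁴)·D = −16x⁷ − 56x⁶ − 16x⁵ − 32x⁴. Remainder: 4x⁶ − 2x⁵ − 50x⁴ + x³ − 23x² − x + 7.
Step 2: lead(4x⁶ − 2x⁵ − 50x⁴ + x³ − 23x² − x + 7) ÷ lead(D) = 4x⁶ ÷ 2x³ = 2x³. Subtract (2x³)·D = 4x⁶ + 14x⁵ + 4x⁴ + 8x³. Remainder: −16x⁵ − 54x⁴ − 7x³ − 23x² − x + 7.
Step 3: lead(−16x⁵ − 54x⁴ − 7x³ − 23x² − x + 7) ÷ lead(D) = −16x⁵ ÷ 2x³ = −8x². Subtract (−8x²)·D = −16x⁵ − 56x⁴ − 16x³ − 32x². Remainder: 2x⁴ + 9x³ + 9x² − x + 7.
Step 4: lead(2x⁴ + 9x³ + 9x² − x + 7) ÷ lead(D) = 2x⁴ ÷ 2x³ = x. Subtract (x)·D = 2x⁴ + 7x³ + 2x² + 4x. Remainder: 2x³ + 7x² − 5x + 7.
Step 5: lead(2x³ + 7x² − 5x + 7) ÷ lead(D) = 2x³ ÷ 2x³ = 1. Subtract (1)·D = 2x³ + 7x² + 2x + 4. Remainder: −7x + 3.

Q = [-8, 2, -8, 1, 1]; R = [-7, 3]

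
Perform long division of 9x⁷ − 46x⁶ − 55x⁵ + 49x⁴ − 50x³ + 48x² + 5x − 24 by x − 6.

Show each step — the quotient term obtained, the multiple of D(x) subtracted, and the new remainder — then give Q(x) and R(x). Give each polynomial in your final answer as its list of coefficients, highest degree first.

Q = [9, 8, -7, 7, -8, 0, 5]; R = [6]

Step 1: lead(9x⁷ − 46x⁶ − 55x⁵ + 49x⁴ − 50x³ + 48x² + 5x − 24) ÷ lead(D) = 9x⁷ ÷ x = 9x⁶. Subtract (9x⁶)·D = 9x⁷ − 54x⁶. Remainder: 8x⁶ − 55x⁵ + 49x⁴ − 50x³ + 48x² + 5x − 24.
Step 2: lead(8x⁶ − 55x⁵ + 49x⁴ − 50x³ + 48x² + 5x − 24) ÷ lead(D) = 8x⁶ ÷ x = 8x⁵. Subtract (8x⁵)·D = 8x⁶ − 48x⁵. Remainder: −7x⁵ + 49x⁴ − 50x³ + 48x² + 5x − 24.
Step 3: lead(−7x⁵ + 49x⁴ − 50x³ + 48x² + 5x − 24) ÷ lead(D) = −7x⁵ ÷ x = −7x⁴. Subtract (−7x⁴)·D = −7x⁵ + 42x⁴. Remainder: 7x⁴ − 50x³ + 48x² + 5x − 24.
Step 4: lead(7x⁴ − 50x³ + 48x² + 5x − 24) ÷ lead(D) = 7x⁴ ÷ x = 7x³. Subtract (7x³)·D = 7x⁴ − 42x³. Remainder: −8x³ + 48x² + 5x − 24.
Step 5: lead(−8x³ + 48x² + 5x − 24) ÷ lead(D) = −8x³ ÷ x = −8x². Subtract (−8x²)·D = −8x³ + 48x². Remainder: 5x − 24.
Step 6: lead(5x − 24) ÷ lead(D) = 5x ÷ x = 5. Subtract (5)·D = 5x − 30. Remainder: 6.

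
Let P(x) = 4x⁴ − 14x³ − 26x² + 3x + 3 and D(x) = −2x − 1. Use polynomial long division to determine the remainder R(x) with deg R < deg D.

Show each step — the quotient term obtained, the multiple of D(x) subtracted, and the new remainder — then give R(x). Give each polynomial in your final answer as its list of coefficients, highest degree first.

R = [-3]

Step 1: lead(4x⁴ − 14x³ − 26x² + 3x + 3) ÷ lead(D) = 4x⁴ ÷ −2x = −2x³. Subtract (−2x³)·D = 4x⁴ + 2x³. Remainder: −16x³ − 26x² + 3x + 3.
Step 2: lead(−16x³ − 26x² + 3x + 3) ÷ lead(D) = −16x³ ÷ −2x = 8x². Subtract (8x²)·D = −16x³ − 8x². Remainder: −18x² + 3x + 3.
Step 3: lead(−18x² + 3x + 3) ÷ lead(D) = −18x² ÷ −2x = 9x. Subtract (9x)·D = −18x² − 9x. Remainder: 12x + 3.
Step 4: lead(12x + 3) ÷ lead(D) = 12x ÷ −2x = −6. Subtract (−6)·D = 12x + 6. Remainder: −3.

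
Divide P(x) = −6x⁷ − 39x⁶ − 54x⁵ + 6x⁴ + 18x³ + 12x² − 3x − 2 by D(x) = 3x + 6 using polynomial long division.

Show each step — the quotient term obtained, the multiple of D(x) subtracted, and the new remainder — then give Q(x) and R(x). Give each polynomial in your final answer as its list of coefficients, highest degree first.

Step 1: lead(−6x⁷ − 39x⁶ − 54x⁵ + 6x⁴ + 18x³ + 12x² − 3x − 2) ÷ lead(D) = −6x⁷ ÷ 3x = −2x⁶. Subtract (−2x⁶)·D = −6x⁷ − 12x⁶. Remainder: −27x⁶ − 54x⁵ + 6x⁴ + 18x³ + 12x² − 3x − 2.
Step 2: lead(−27x⁶ − 54x⁵ + 6x⁴ + 18x³ + 12x² − 3x − 2) ÷ lead(D) = −27x⁶ ÷ 3x = −9x⁵. Subtract (−9x⁵)·D = −27x⁶ − 54x⁵. Remainder: 6x⁴ + 18x³ + 12x² − 3x − 2.
Step 3: lead(6x⁴ + 18x³ + 12x² − 3x − 2) ÷ lead(D) = 6x⁴ ÷ 3x = 2x³. Subtract (2x³)·D = 6x⁴ + 12x³. Remainder: 6x³ + 12x² − 3x − 2.
Step 4: lead(6x³ + 12x² − 3x − 2) ÷ lead(D) = 6x³ ÷ 3x = 2x². Subtract (2x²)·D = 6x³ + 12x². Remainder: −3x − 2.
Step 5: lead(−3x − 2) ÷ lead(D) = −3x ÷ 3x = −1. Subtract (−1)·D = −3x − 6. Remainder: 4.

Q = [-2, -9, 0, 2, 2, 0, -1]; R = [4]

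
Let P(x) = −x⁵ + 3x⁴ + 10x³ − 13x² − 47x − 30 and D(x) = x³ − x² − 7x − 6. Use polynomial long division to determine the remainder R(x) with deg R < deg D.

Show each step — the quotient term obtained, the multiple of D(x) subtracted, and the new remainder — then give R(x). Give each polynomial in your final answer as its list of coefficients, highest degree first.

R = [0]

Step 1: lead(−x⁵ + 3x⁴ + 10x³ − 13x² − 47x − 30) ÷ lead(D) = −x⁵ ÷ x³ = −x². Subtract (−x²)·D = −x⁵ + x⁴ + 7x³ + 6x². Remainder: 2x⁴ + 3x³ − 19x² − 47x − 30.
Step 2: lead(2x⁴ + 3x³ − 19x² − 47x − 30) ÷ lead(D) = 2x⁴ ÷ x³ = 2x. Subtract (2x)·D = 2x⁴ − 2x³ − 14x² − 12x. Remainder: 5x³ − 5x² − 35x − 30.
Step 3: lead(5x³ − 5x² − 35x − 30) ÷ lead(D) = 5x³ ÷ x³ = 5. Subtract (5)·D = 5x³ − 5x² − 35x − 30. Remainder: 0.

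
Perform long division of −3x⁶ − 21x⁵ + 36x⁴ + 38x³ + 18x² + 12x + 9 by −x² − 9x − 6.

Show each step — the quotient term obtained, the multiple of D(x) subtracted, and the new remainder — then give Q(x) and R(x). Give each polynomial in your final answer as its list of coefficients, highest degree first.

Step 1: lead(−3x⁶ − 21x⁵ + 36x⁴ + 38x³ + 18x² + 12x + 9) ÷ lead(D) = −3x⁶ ÷ −x² = 3x⁴. Subtract (3x⁴)·D = −3x⁶ − 27x⁵ − 18x⁴. Remainder: 6x⁵ + 54x⁴ + 38x³ + 18x² + 12x + 9.
Step 2: lead(6x⁵ + 54x⁴ + 38x³ + 18x² + 12x + 9) ÷ lead(D) = 6x⁵ ÷ −x² = −6x³. Subtract (−6x³)·D = 6x⁵ + 54x⁴ + 36x³. Remainder: 2x³ + 18x² + 12x + 9.
Step 3: lead(2x³ + 18x² + 12x + 9) ÷ lead(D) = 2x³ ÷ −x² = −2x. Subtract (−2x)·D = 2x³ + 18x² + 12x. Remainder: 9.

Q = [3, -6, 0, -2, 0]; R = [9]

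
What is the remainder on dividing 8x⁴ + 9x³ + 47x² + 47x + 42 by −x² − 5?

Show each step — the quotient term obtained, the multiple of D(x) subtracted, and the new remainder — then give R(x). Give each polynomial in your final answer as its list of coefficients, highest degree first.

R = [2, 7]

Step 1: lead(8x⁴ + 9x³ + 47x² + 47x + 42) ÷ lead(D) = 8x⁴ ÷ −x² = −8x². Subtract (−8x²)·D = 8x⁴ + 40x². Remainder: 9x³ + 7x² + 47x + 42.
Step 2: lead(9x³ + 7x² + 47x + 42) ÷ lead(D) = 9x³ ÷ −x² = −9x. Subtract (−9x)·D = 9x³ + 45x. Remainder: 7x² + 2x + 42.
Step 3: lead(7x² + 2x + 42) ÷ lead(D) = 7x² ÷ −x² = −7. Subtract (−7)·D = 7x² + 35. Remainder: 2x + 7.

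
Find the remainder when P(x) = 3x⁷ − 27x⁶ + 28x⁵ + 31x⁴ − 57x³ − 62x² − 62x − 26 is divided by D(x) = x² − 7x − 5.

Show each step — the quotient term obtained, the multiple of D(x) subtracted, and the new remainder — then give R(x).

R(x) = 4

Step 1: lead(3x⁷ − 27x⁶ + 28x⁵ + 31x⁴ − 57x³ − 62x² − 62x − 26) ÷ lead(D) = 3x⁷ ÷ x² = 3x⁵. Subtract (3x⁵)·D = 3x⁷ − 21x⁶ − 15x⁵. Remainder: −6x⁶ + 43x⁵ + 31x⁴ − 57x³ − 62x² − 62x − 26.
Step 2: lead(−6x⁶ + 43x⁵ + 31x⁴ − 57x³ − 62x² − 62x − 26) ÷ lead(D) = −6x⁶ ÷ x² = −6x⁴. Subtract (−6x⁴)·D = −6x⁶ + 42x⁵ + 30x⁴. Remainder: x⁵ + x⁴ − 57x³ − 62x² − 62x − 26.
Step 3: lead(x⁵ + x⁴ − 57x³ − 62x² − 62x − 26) ÷ lead(D) = x⁵ ÷ x² = x³. Subtract (x³)·D = x⁵ − 7x⁴ − 5x³. Remainder: 8x⁴ − 52x³ − 62x² − 62x − 26.
Step 4: lead(8x⁴ − 52x³ − 62x² − 62x − 26) ÷ lead(D) = 8x⁴ ÷ x² = 8x². Subtract (8x²)·D = 8x⁴ − 56x³ − 40x². Remainder: 4x³ − 22x² − 62x − 26.
Step 5: lead(4x³ − 22x² − 62x − 26) ÷ lead(D) = 4x³ ÷ x² = 4x. Subtract (4x)·D = 4x³ − 28x² − 20x. Remainder: 6x² − 42x − 26.
Step 6: lead(6x² − 42x − 26) ÷ lead(D) = 6x² ÷ x² = 6. Subtract (6)·D = 6x² − 42x − 30. Remainder: 4.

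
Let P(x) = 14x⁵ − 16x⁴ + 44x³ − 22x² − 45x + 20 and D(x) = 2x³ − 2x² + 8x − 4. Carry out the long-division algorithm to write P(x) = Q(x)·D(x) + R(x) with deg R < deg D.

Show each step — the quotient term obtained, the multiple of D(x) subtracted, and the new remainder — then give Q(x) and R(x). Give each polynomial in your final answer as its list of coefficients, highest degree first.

Q = [7, -1, -7]; R = [7, -8]

Step 1: lead(14x⁵ − 16x⁴ + 44x³ − 22x² − 45x + 20) ÷ lead(D) = 14x⁵ ÷ 2x³ = 7x². Subtract (7x²)·D = 14x⁵ − 14x⁴ + 56x³ − 28x². Remainder: −2x⁴ − 12x³ + 6x² − 45x + 20.
Step 2: lead(−2x⁴ − 12x³ + 6x² − 45x + 20) ÷ lead(D) = −2x⁴ ÷ 2x³ = −x. Subtract (−x)·D = −2x⁴ + 2x³ − 8x² + 4x. Remainder: −14x³ + 14x² − 49x + 20.
Step 3: lead(−14x³ + 14x² − 49x + 20) ÷ lead(D) = −14x³ ÷ 2x³ = −7. Subtract (−7)·D = −14x³ + 14x² − 56x + 28. Remainder: 7x − 8.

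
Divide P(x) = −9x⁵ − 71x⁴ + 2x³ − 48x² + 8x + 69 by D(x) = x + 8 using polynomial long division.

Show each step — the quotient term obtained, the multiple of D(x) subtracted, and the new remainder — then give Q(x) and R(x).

Q(x) = −9x⁴ + x³ − 6x² + 8; R(x) = 5

Step 1: lead(−9x⁵ − 71x⁴ + 2x³ − 48x² + 8x + 69) ÷ lead(D) = −9x⁵ ÷ x = −9x⁴. Subtract (−9x⁴)·D = −9x⁵ − 72x⁴. Remainder: x⁴ + 2x³ − 48x² + 8x + 69.
Step 2: lead(x⁴ + 2x³ − 48x² + 8x + 69) ÷ lead(D) = x⁴ ÷ x = x³. Subtract (x³)·D = x⁴ + 8x³. Remainder: −6x³ − 48x² + 8x + 69.
Step 3: lead(−6x³ − 48x² + 8x + 69) ÷ lead(D) = −6x³ ÷ x = −6x². Subtract (−6x²)·D = −6x³ − 48x². Remainder: 8x + 69.
Step 4: lead(8x + 69) ÷ lead(D) = 8x ÷ x = 8. Subtract (8)·D = 8x + 64. Remainder: 5.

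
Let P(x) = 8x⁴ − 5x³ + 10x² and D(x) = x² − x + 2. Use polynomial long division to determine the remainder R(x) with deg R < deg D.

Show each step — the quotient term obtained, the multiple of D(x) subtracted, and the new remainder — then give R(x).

R(x) = −9x + 6

Step 1: lead(8x⁴ − 5x³ + 10x²) ÷ lead(D) = 8x⁴ ÷ x² = 8x². Subtract (8x²)·D = 8x⁴ − 8x³ + 16x². Remainder: 3x³ − 6x².
Step 2: lead(3x³ − 6x²) ÷ lead(D) = 3x³ ÷ x² = 3x. Subtract (3x)·D = 3x³ − 3x² + 6x. Remainder: −3x² − 6x.
Step 3: lead(−3x² − 6x) ÷ lead(D) = −3x² ÷ x² = −3. Subtract (−3)·D = −3x² + 3x − 6. Remainder: −9x + 6.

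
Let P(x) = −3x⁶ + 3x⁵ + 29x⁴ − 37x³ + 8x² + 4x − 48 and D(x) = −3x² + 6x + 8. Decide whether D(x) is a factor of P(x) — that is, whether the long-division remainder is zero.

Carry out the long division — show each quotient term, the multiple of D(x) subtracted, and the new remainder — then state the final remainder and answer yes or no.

R(x) = 0, so D(x) is a factor of P(x). yes

Step 1: lead(−3x⁶ + 3x⁵ + 29x⁴ − 37x³ + 8x² + 4x − 48) ÷ lead(D) = −3x⁶ ÷ −3x² = x⁴. Subtract (x⁴)·D = −3x⁶ + 6x⁵ + 8x⁴. Remainder: −3x⁵ + 21x⁴ − 37x³ + 8x² + 4x − 48.
Step 2: lead(−3x⁵ + 21x⁴ − 37x³ + 8x² + 4x − 48) ÷ lead(D) = −3x⁵ ÷ −3x² = x³. Subtract (x³)·D = −3x⁵ + 6x⁴ + 8x³. Remainder: 15x⁴ − 45x³ + 8x² + 4x − 48.
Step 3: lead(15x⁴ − 45x³ + 8x² + 4x − 48) ÷ lead(D) = 15x⁴ ÷ −3x² = −5x². Subtract (−5x²)·D = 15x⁴ − 30x³ − 40x². Remainder: −15x³ + 48x² + 4x − 48.
Step 4: lead(−15x³ + 48x² + 4x − 48) ÷ lead(D) = −15x³ ÷ −3x² = 5x. Subtract (5x)·D = −15x³ + 30x² + 40x. Remainder: 18x² − 36x − 48.
Step 5: lead(18x² − 36x − 48) ÷ lead(D) = 18x² ÷ −3x² = −6. Subtract (−6)·D = 18x² − 36x − 48. Remainder: 0.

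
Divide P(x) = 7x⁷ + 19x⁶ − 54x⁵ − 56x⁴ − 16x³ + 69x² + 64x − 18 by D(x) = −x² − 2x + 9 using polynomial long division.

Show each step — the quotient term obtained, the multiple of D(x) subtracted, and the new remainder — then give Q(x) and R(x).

Q(x) = −7x⁵ − 5x⁴ + x³ + 9x² + 7x − 2; R(x) = −3x

Step 1: lead(7x⁷ + 19x⁶ − 54x⁵ − 56x⁴ − 16x³ + 69x² + 64x − 18) ÷ lead(D) = 7x⁷ ÷ −x² = −7x⁵. Subtract (−7x⁵)·D = 7x⁷ + 14x⁶ − 63x⁵. Remainder: 5x⁶ + 9x⁵ − 56x⁴ − 16x³ + 69x² + 64x − 18.
Step 2: lead(5x⁶ + 9x⁵ − 56x⁴ − 16x³ + 69x² + 64x − 18) ÷ lead(D) = 5x⁶ ÷ −x² = −5x⁴. Subtract (−5x⁴)·D = 5x⁶ + 10x⁵ − 45x⁴. Remainder: −x⁵ − 11x⁴ − 16x³ + 69x² + 64x − 18.
Step 3: lead(−x⁵ − 11x⁴ − 16x³ + 69x² + 64x − 18) ÷ lead(D) = −x⁵ ÷ −x² = x³. Subtract (x³)·D = −x⁵ − 2x⁴ + 9x³. Remainder: −9x⁴ − 25x³ + 69x² + 64x − 18.
Step 4: lead(−9x⁴ − 25x³ + 69x² + 64x − 18) ÷ lead(D) = −9x⁴ ÷ −x² = 9x². Subtract (9x²)·D = −9x⁴ − 18x³ + 81x². Remainder: −7x³ − 12x² + 64x − 18.
Step 5: lead(−7x³ − 12x² + 64x − 18) ÷ lead(D) = −7x³ ÷ −x² = 7x. Subtract (7x)·D = −7x³ − 14x² + 63x. Remainder: 2x² + x − 18.
Step 6: lead(2x² + x − 18) ÷ lead(D) = 2x² ÷ −x² = −2. Subtract (−2)·D = 2x² + 4x − 18. Remainder: −3x.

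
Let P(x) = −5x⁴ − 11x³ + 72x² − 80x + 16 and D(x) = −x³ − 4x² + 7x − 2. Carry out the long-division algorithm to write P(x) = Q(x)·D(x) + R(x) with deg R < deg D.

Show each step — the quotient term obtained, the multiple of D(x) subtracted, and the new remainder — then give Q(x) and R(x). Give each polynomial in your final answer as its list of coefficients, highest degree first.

Q = [5, -9]; R = [1, -7, -2]

Step 1: lead(−5x⁴ − 11x³ + 72x² − 80x + 16) ÷ lead(D) = −5x⁴ ÷ −x³ = 5x. Subtract (5x)·D = −5x⁴ − 20x³ + 35x² − 10x. Remainder: 9x³ + 37x² − 70x + 16.
Step 2: lead(9x³ + 37x² − 70x + 16) ÷ lead(D) = 9x³ ÷ −x³ = −9. Subtract (−9)·D = 9x³ + 36x² − 63x + 18. Remainder: x² − 7x − 2.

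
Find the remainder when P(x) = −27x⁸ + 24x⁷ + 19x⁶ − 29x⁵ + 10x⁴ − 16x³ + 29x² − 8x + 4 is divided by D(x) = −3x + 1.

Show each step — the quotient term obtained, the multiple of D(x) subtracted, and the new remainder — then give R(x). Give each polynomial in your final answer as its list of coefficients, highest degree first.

R = [4]

Step 1: lead(−27x⁸ + 24x⁷ + 19x⁶ − 29x⁵ + 10x⁴ − 16x³ + 29x² − 8x + 4) ÷ lead(D) = −27x⁸ ÷ −3x = 9x⁷. Subtract (9x⁷)·D = −27x⁸ + 9x⁷. Remainder: 15x⁷ + 19x⁶ − 29x⁵ + 10x⁴ − 16x³ + 29x² − 8x + 4.
Step 2: lead(15x⁷ + 19x⁶ − 29x⁵ + 10x⁴ − 16x³ + 29x² − 8x + 4) ÷ lead(D) = 15x⁷ ÷ −3x = −5x⁶. Subtract (−5x⁶)·D = 15x⁷ − 5x⁶. Remainder: 24x⁶ − 29x⁵ + 10x⁴ − 16x³ + 29x² − 8x + 4.
Step 3: lead(24x⁶ − 29x⁵ + 10x⁴ − 16x³ + 29x² − 8x + 4) ÷ lead(D) = 24x⁶ ÷ −3x = −8x⁵. Subtract (−8x⁵)·D = 24x⁶ − 8x⁵. Remainder: −21x⁵ + 10x⁴ − 16x³ + 29x² − 8x + 4.
Step 4: lead(−21x⁵ + 10x⁴ − 16x³ + 29x² − 8x + 4) ÷ lead(D) = −21x⁵ ÷ −3x = 7x⁴. Subtract (7x⁴)·D = −21x⁵ + 7x⁴. Remainder: 3x⁴ − 16x³ + 29x² − 8x + 4.
Step 5: lead(3x⁴ − 16x³ + 29x² − 8x + 4) ÷ lead(D) = 3x⁴ ÷ −3x = −x³. Subtract (−x³)·D = 3x⁴ − x³. Remainder: −15x³ + 29x² − 8x + 4.
Step 6: lead(−15x³ + 29x² − 8x + 4) ÷ lead(D) = −15x³ ÷ −3x = 5x². Subtract (5x²)·D = −15x³ + 5x². Remainder: 24x² − 8x + 4.
Step 7: lead(24x² − 8x + 4) ÷ lead(D) = 24x² ÷ −3x = −8x. Subtract (−8x)·D = 24x² − 8x. Remainder: 4.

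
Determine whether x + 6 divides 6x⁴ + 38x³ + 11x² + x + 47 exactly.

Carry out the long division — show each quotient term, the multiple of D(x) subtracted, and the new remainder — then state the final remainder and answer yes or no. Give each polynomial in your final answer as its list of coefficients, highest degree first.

Step 1: lead(6x⁴ + 38x³ + 11x² + x + 47) ÷ lead(D) = 6x⁴ ÷ x = 6x³. Subtract (6x³)·D = 6x⁴ + 36x³. Remainder: 2x³ + 11x² + x + 47.
Step 2: lead(2x³ + 11x² + x + 47) ÷ lead(D) = 2x³ ÷ x = 2x². Subtract (2x²)·D = 2x³ + 12x². Remainder: −x² + x + 47.
Step 3: lead(−x² + x + 47) ÷ lead(D) = −x² ÷ x = −x. Subtract (−x)·D = −x² − 6x. Remainder: 7x + 47.
Step 4: lead(7x + 47) ÷ lead(D) = 7x ÷ x = 7. Subtract (7)·D = 7x + 42. Remainder: 5.

R = [5], so D(x) is not a factor of P(x). no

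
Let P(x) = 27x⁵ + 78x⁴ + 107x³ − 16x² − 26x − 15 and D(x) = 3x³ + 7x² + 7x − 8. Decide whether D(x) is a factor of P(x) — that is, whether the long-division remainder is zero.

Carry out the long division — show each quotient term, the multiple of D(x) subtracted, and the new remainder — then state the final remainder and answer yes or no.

R(x) = −7x + 9, so D(x) is not a factor of P(x). no

Step 1: lead(27x⁵ + 78x⁴ + 107x³ − 16x² − 26x − 15) ÷ lead(D) = 27x⁵ ÷ 3x³ = 9x². Subtract (9x²)·D = 27x⁵ + 63x⁴ + 63x³ − 72x². Remainder: 15x⁴ + 44x³ + 56x² − 26x − 15.
Step 2: lead(15x⁴ + 44x³ + 56x² − 26x − 15) ÷ lead(D) = 15x⁴ ÷ 3x³ = 5x. Subtract (5x)·D = 15x⁴ + 35x³ + 35x² − 40x. Remainder: 9x³ + 21x² + 14x − 15.
Step 3: lead(9x³ + 21x² + 14x − 15) ÷ lead(D) = 9x³ ÷ 3x³ = 3. Subtract (3)·D = 9x³ + 21x² + 21x − 24. Remainder: −7x + 9.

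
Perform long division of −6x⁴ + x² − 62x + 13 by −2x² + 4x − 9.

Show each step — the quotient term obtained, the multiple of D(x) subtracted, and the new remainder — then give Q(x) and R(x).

Step 1: lead(−6x⁴ + x² − 62x + 13) ÷ lead(D) = −6x⁴ ÷ −2x² = 3x². Subtract (3x²)·D = −6x⁴ + 12x³ − 27x². Remainder: −12x³ + 28x² − 62x + 13.
Step 2: lead(−12x³ + 28x² − 62x + 13) ÷ lead(D) = −12x³ ÷ −2x² = 6x. Subtract (6x)·D = −12x³ + 24x² − 54x. Remainder: 4x² − 8x + 13.
Step 3: lead(4x² − 8x + 13) ÷ lead(D) = 4x² ÷ −2x² = −2. Subtract (−2)·D = 4x² − 8x + 18. Remainder: −5.

Q(x) = 3x² + 6x − 2; R(x) = −5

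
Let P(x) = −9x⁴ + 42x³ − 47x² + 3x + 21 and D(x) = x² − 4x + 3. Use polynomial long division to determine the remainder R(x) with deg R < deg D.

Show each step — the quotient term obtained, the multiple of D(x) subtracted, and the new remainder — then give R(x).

R(x) = x + 9

Step 1: lead(−9x⁴ + 42x³ − 47x² + 3x + 21) ÷ lead(D) = −9x⁴ ÷ x² = −9x². Subtract (−9x²)·D = −9x⁴ + 36x³ − 27x². Remainder: 6x³ − 20x² + 3x + 21.
Step 2: lead(6x³ − 20x² + 3x + 21) ÷ lead(D) = 6x³ ÷ x² = 6x. Subtract (6x)·D = 6x³ − 24x² + 18x. Remainder: 4x² − 15x + 21.
Step 3: lead(4x² − 15x + 21) ÷ lead(D) = 4x² ÷ x² = 4. Subtract (4)·D = 4x² − 16x + 12. Remainder: x + 9.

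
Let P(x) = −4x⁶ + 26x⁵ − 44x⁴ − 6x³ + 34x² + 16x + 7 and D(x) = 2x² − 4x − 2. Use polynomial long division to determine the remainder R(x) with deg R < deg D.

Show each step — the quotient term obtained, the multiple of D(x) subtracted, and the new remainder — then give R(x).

Step 1: lead(−4x⁶ + 26x⁵ − 44x⁴ − 6x³ + 34x² + 16x + 7) ÷ lead(D) = −4x⁶ ÷ 2x² = −2x⁴. Subtract (−2x⁴)·D = −4x⁶ + 8x⁵ + 4x⁴. Remainder: 18x⁵ − 48x⁴ − 6x³ + 34x² + 16x + 7.
Step 2: lead(18x⁵ − 48x⁴ − 6x³ + 34x² + 16x + 7) ÷ lead(D) = 18x⁵ ÷ 2x² = 9x³. Subtract (9x³)·D = 18x⁵ − 36x⁴ − 18x³. Remainder: −12x⁴ + 12x³ + 34x² + 16x + 7.
Step 3: lead(−12x⁴ + 12x³ + 34x² + 16x + 7) ÷ lead(D) = −12x⁴ ÷ 2x² = −6x². Subtract (−6x²)·D = −12x⁴ + 24x³ + 12x². Remainder: −12x³ + 22x² + 16x + 7.
Step 4: lead(−12x³ + 22x² + 16x + 7) ÷ lead(D) = −12x³ ÷ 2x² = −6x. Subtract (−6x)·D = −12x³ + 24x² + 12x. Remainder: −2x² + 4x + 7.
Step 5: lead(−2x² + 4x + 7) ÷ lead(D) = −2x² ÷ 2x² = −1. Subtract (−1)·D = −2x² + 4x + 2. Remainder: 5.

R(x) = 5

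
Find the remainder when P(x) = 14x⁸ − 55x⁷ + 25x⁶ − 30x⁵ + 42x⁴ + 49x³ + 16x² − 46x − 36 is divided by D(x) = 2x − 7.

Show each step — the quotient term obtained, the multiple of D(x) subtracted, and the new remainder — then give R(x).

R(x) = −1

Step 1: lead(14x⁸ − 55x⁷ + 25x⁶ − 30x⁵ + 42x⁴ + 49x³ + 16x² − 46x − 36) ÷ lead(D) = 14x⁸ ÷ 2x = 7x⁷. Subtract (7x⁷)·D = 14x⁸ − 49x⁷. Remainder: −6x⁷ + 25x⁶ − 30x⁵ + 42x⁴ + 49x³ + 16x² − 46x − 36.
Step 2: lead(−6x⁷ + 25x⁶ − 30x⁵ + 42x⁴ + 49x³ + 16x² − 46x − 36) ÷ lead(D) = −6x⁷ ÷ 2x = −3x⁶. Subtract (−3x⁶)·D = −6x⁷ + 21x⁶. Remainder: 4x⁶ − 30x⁵ + 42x⁴ + 49x³ + 16x² − 46x − 36.
Step 3: lead(4x⁶ − 30x⁵ + 42x⁴ + 49x³ + 16x² − 46x − 36) ÷ lead(D) = 4x⁶ ÷ 2x = 2x⁵. Subtract (2x⁵)·D = 4x⁶ − 14x⁵. Remainder: −16x⁵ + 42x⁴ + 49x³ + 16x² − 46x − 36.
Step 4: lead(−16x⁵ + 42x⁴ + 49x³ + 16x² − 46x − 36) ÷ lead(D) = −16x⁵ ÷ 2x = −8x⁴. Subtract (−8x⁴)·D = −16x⁵ + 56x⁴. Remainder: −14x⁴ + 49x³ + 16x² − 46x − 36.
Step 5: lead(−14x⁴ + 49x³ + 16x² − 46x − 36) ÷ lead(D) = −14x⁴ ÷ 2x = −7x³. Subtract (−7x³)·D = −14x⁴ + 49x³. Remainder: 16x² − 46x − 36.
Step 6: lead(16x² − 46x − 36) ÷ lead(D) = 16x² ÷ 2x = 8x. Subtract (8x)·D = 16x² − 56x. Remainder: 10x − 36.
Step 7: lead(10x − 36) ÷ lead(D) = 10x ÷ 2x = 5. Subtract (5)·D = 10x − 35. Remainder: −1.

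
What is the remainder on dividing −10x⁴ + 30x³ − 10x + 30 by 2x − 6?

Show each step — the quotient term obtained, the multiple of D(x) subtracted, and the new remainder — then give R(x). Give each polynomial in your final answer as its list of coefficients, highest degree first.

R = [0]

Step 1: lead(−10x⁴ + 30x³ − 10x + 30) ÷ lead(D) = −10x⁴ ÷ 2x = −5x³. Subtract (−5x³)·D = −10x⁴ + 30x³. Remainder: −10x + 30.
Step 2: lead(−10x + 30) ÷ lead(D) = −10x ÷ 2x = −5. Subtract (−5)·D = −10x + 30. Remainder: 0.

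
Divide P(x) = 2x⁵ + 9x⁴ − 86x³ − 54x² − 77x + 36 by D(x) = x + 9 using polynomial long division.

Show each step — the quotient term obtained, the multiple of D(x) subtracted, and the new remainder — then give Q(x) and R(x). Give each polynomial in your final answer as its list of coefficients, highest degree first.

Q = [2, -9, -5, -9, 4]; R = [0]

Step 1: lead(2x⁵ + 9x⁴ − 86x³ − 54x² − 77x + 36) ÷ lead(D) = 2x⁵ ÷ x = 2x⁴. Subtract (2x⁴)·D = 2x⁵ + 18x⁴. Remainder: −9x⁴ − 86x³ − 54x² − 77x + 36.
Step 2: lead(−9x⁴ − 86x³ − 54x² − 77x + 36) ÷ lead(D) = −9x⁴ ÷ x = −9x³. Subtract (−9x³)·D = −9x⁴ − 81x³. Remainder: −5x³ − 54x² − 77x + 36.
Step 3: lead(−5x³ − 54x² − 77x + 36) ÷ lead(D) = −5x³ ÷ x = −5x². Subtract (−5x²)·D = −5x³ − 45x². Remainder: −9x² − 77x + 36.
Step 4: lead(−9x² − 77x + 36) ÷ lead(D) = −9x² ÷ x = −9x. Subtract (−9x)·D = −9x² − 81x. Remainder: 4x + 36.
Step 5: lead(4x + 36) ÷ lead(D) = 4x ÷ x = 4. Subtract (4)·D = 4x + 36. Remainder: 0.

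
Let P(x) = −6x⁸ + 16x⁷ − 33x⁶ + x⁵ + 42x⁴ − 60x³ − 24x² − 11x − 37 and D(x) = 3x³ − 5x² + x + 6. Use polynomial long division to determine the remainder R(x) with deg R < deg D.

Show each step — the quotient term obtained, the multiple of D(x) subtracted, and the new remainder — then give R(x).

R(x) = −7

Step 1: lead(−6x⁸ + 16x⁷ − 33x⁶ + x⁵ + 42x⁴ − 60x³ − 24x² − 11x − 37) ÷ lead(D) = −6x⁸ ÷ 3x³ = −2x⁵. Subtract (−2x⁵)·D = −6x⁸ + 10x⁷ − 2x⁶ − 12x⁵. Remainder: 6x⁷ − 31x⁶ + 13x⁵ + 42x⁴ − 60x³ − 24x² − 11x − 37.
Step 2: lead(6x⁷ − 31x⁶ + 13x⁵ + 42x⁴ − 60x³ − 24x² − 11x − 37) ÷ lead(D) = 6x⁷ ÷ 3x³ = 2x⁴. Subtract (2x⁴)·D = 6x⁷ − 10x⁶ + 2x⁵ + 12x⁴. Remainder: −21x⁶ + 11x⁵ + 30x⁴ − 60x³ − 24x² − 11x − 37.
Step 3: lead(−21x⁶ + 11x⁵ + 30x⁴ − 60x³ − 24x² − 11x − 37) ÷ lead(D) = −21x⁶ ÷ 3x³ = −7x³. Subtract (−7x³)·D = −21x⁶ + 35x⁵ − 7x⁴ − 42x³. Remainder: −24x⁵ + 37x⁴ − 18x³ − 24x² − 11x − 37.
Step 4: lead(−24x⁵ + 37x⁴ − 18x³ − 24x² − 11x − 37) ÷ lead(D) = −24x⁵ ÷ 3x³ = −8x². Subtract (−8x²)·D = −24x⁵ + 40x⁴ − 8x³ − 48x². Remainder: −3x⁴ − 10x³ + 24x² − 11x − 37.
Step 5: lead(−3x⁴ − 10x³ + 24x² − 11x − 37) ÷ lead(D) = −3x⁴ ÷ 3x³ = −x. Subtract (−x)·D = −3x⁴ + 5x³ − x² − 6x. Remainder: −15x³ + 25x² − 5x − 37.
Step 6: lead(−15x³ + 25x² − 5x − 37) ÷ lead(D) = −15x³ ÷ 3x³ = −5. Subtract (−5)·D = −15x³ + 25x² − 5x − 30. Remainder: −7.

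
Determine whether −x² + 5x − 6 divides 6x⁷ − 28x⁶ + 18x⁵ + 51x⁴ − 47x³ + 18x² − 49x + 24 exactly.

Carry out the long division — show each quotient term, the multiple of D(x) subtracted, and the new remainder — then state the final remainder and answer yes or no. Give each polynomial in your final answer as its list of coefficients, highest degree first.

Step 1: lead(6x⁷ − 28x⁶ + 18x⁵ + 51x⁴ − 47x³ + 18x² − 49x + 24) ÷ lead(D) = 6x⁷ ÷ −x² = −6x⁵. Subtract (−6x⁵)·D = 6x⁷ − 30x⁶ + 36x⁵. Remainder: 2x⁶ − 18x⁵ + 51x⁴ − 47x³ + 18x² − 49x + 24.
Step 2: lead(2x⁶ − 18x⁵ + 51x⁴ − 47x³ + 18x² − 49x + 24) ÷ lead(D) = 2x⁶ ÷ −x² = −2x⁴. Subtract (−2x⁴)·D = 2x⁶ − 10x⁵ + 12x⁴. Remainder: −8x⁵ + 39x⁴ − 47x³ + 18x² − 49x + 24.
Step 3: lead(−8x⁵ + 39x⁴ − 47x³ + 18x² − 49x + 24) ÷ lead(D) = −8x⁵ ÷ −x² = 8x³. Subtract (8x³)·D = −8x⁵ + 40x⁴ − 48x³. Remainder: −x⁴ + x³ + 18x² − 49x + 24.
Step 4: lead(−x⁴ + x³ + 18x² − 49x + 24) ÷ lead(D) = −x⁴ ÷ −x² = x². Subtract (x²)·D = −x⁴ + 5x³ − 6x². Remainder: −4x³ + 24x² − 49x + 24.
Step 5: lead(−4x³ + 24x² − 49x + 24) ÷ lead(D) = −4x³ ÷ −x² = 4x. Subtract (4x)·D = −4x³ + 20x² − 24x. Remainder: 4x² − 25x + 24.
Step 6: lead(4x² − 25x + 24) ÷ lead(D) = 4x² ÷ −x² = −4. Subtract (−4)·D = 4x² − 20x + 24. Remainder: −5x.

R = [-5, 0], so D(x) is not a factor of P(x). no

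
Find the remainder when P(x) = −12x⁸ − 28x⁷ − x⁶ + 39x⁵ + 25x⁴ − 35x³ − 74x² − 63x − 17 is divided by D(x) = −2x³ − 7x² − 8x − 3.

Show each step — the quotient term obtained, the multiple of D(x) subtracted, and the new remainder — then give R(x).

R(x) = 6x² − 7x − 5

Step 1: lead(−12x⁸ − 28x⁷ − x⁶ + 39x⁵ + 25x⁴ − 35x³ − 74x² − 63x − 17) ÷ lead(D) = −12x⁸ ÷ −2x³ = 6x⁵. Subtract (6x⁵)·D = −12x⁸ − 42x⁷ − 48x⁶ − 18x⁵. Remainder: 14x⁷ + 47x⁶ + 57x⁵ + 25x⁴ − 35x³ − 74x² − 63x − 17.
Step 2: lead(14x⁷ + 47x⁶ + 57x⁵ + 25x⁴ − 35x³ − 74x² − 63x − 17) ÷ lead(D) = 14x⁷ ÷ −2x³ = −7x⁴. Subtract (−7x⁴)·D = 14x⁷ + 49x⁶ + 56x⁵ + 21x⁴. Remainder: −2x⁶ + x⁵ + 4x⁴ − 35x³ − 74x² − 63x − 17.
Step 3: lead(−2x⁶ + x⁵ + 4x⁴ − 35x³ − 74x² − 63x − 17) ÷ lead(D) = −2x⁶ ÷ −2x³ = x³. Subtract (x³)·D = −2x⁶ − 7x⁵ − 8x⁴ − 3x³. Remainder: 8x⁵ + 12x⁴ − 32x³ − 74x² − 63x − 17.
Step 4: lead(8x⁵ + 12x⁴ − 32x³ − 74x² − 63x − 17) ÷ lead(D) = 8x⁵ ÷ −2x³ = −4x². Subtract (−4x²)·D = 8x⁵ + 28x⁴ + 32x³ + 12x². Remainder: −16x⁴ − 64x³ − 86x² − 63x − 17.
Step 5: lead(−16x⁴ − 64x³ − 86x² − 63x − 17) ÷ lead(D) = −16x⁴ ÷ −2x³ = 8x. Subtract (8x)·D = −16x⁴ − 56x³ − 64x² − 24x. Remainder: −8x³ − 22x² − 39x − 17.
Step 6: lead(−8x³ − 22x² − 39x − 17) ÷ lead(D) = −8x³ ÷ −2x³ = 4. Subtract (4)·D = −8x³ − 28x² − 32x − 12. Remainder: 6x² − 7x − 5.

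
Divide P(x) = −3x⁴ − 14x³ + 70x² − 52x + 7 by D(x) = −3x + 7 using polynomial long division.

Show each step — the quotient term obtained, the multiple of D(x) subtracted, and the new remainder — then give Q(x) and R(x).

Q(x) = x³ + 7x² − 7x + 1; R(x) = 0

Step 1: lead(−3x⁴ − 14x³ + 70x² − 52x + 7) ÷ lead(D) = −3x⁴ ÷ −3x = x³. Subtract (x³)·D = −3x⁴ + 7x³. Remainder: −21x³ + 70x² − 52x + 7.
Step 2: lead(−21x³ + 70x² − 52x + 7) ÷ lead(D) = −21x³ ÷ −3x = 7x². Subtract (7x²)·D = −21x³ + 49x². Remainder: 21x² − 52x + 7.
Step 3: lead(21x² − 52x + 7) ÷ lead(D) = 21x² ÷ −3x = −7x. Subtract (−7x)·D = 21x² − 49x. Remainder: −3x + 7.
Step 4: lead(−3x + 7) ÷ lead(D) = −3x ÷ −3x = 1. Subtract (1)·D = −3x + 7. Remainder: 0.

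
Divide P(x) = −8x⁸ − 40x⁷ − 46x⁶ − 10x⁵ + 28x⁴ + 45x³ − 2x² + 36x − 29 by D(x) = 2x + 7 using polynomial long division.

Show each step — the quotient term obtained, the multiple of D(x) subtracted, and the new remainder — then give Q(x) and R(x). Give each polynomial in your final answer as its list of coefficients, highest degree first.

Q = [-4, -6, -2, 2, 7, -2, 6, -3]; R = [-8]

Step 1: lead(−8x⁸ − 40x⁷ − 46x⁶ − 10x⁵ + 28x⁴ + 45x³ − 2x² + 36x − 29) ÷ lead(D) = −8x⁸ ÷ 2x = −4x⁷. Subtract (−4x⁷)·D = −8x⁸ − 28x⁷. Remainder: −12x⁷ − 46x⁶ − 10x⁵ + 28x⁴ + 45x³ − 2x² + 36x − 29.
Step 2: lead(−12x⁷ − 46x⁶ − 10x⁵ + 28x⁴ + 45x³ − 2x² + 36x − 29) ÷ lead(D) = −12x⁷ ÷ 2x = −6x⁶. Subtract (−6x⁶)·D = −12x⁷ − 42x⁶. Remainder: −4x⁶ − 10x⁵ + 28x⁴ + 45x³ − 2x² + 36x − 29.
Step 3: lead(−4x⁶ − 10x⁵ + 28x⁴ + 45x³ − 2x² + 36x − 29) ÷ lead(D) = −4x⁶ ÷ 2x = −2x⁵. Subtract (−2x⁵)·D = −4x⁶ − 14x⁵. Remainder: 4x⁵ + 28x⁴ + 45x³ − 2x² + 36x − 29.
Step 4: lead(4x⁵ + 28x⁴ + 45x³ − 2x² + 36x − 29) ÷ lead(D) = 4x⁵ ÷ 2x = 2x⁴. Subtract (2x⁴)·D = 4x⁵ + 14x⁴. Remainder: 14x⁴ + 45x³ − 2x² + 36x − 29.
Step 5: lead(14x⁴ + 45x³ − 2x² + 36x − 29) ÷ lead(D) = 14x⁴ ÷ 2x = 7x³. Subtract (7x³)·D = 14x⁴ + 49x³. Remainder: −4x³ − 2x² + 36x − 29.
Step 6: lead(−4x³ − 2x² + 36x − 29) ÷ lead(D) = −4x³ ÷ 2x = −2x². Subtract (−2x²)·D = −4x³ − 14x². Remainder: 12x² + 36x − 29.
Step 7: lead(12x² + 36x − 29) ÷ lead(D) = 12x² ÷ 2x = 6x. Subtract (6x)·D = 12x² + 42x. Remainder: −6x − 29.
Step 8: lead(−6x − 29) ÷ lead(D) = −6x ÷ 2x = −3. Subtract (−3)·D = −6x − 21. Remainder: −8.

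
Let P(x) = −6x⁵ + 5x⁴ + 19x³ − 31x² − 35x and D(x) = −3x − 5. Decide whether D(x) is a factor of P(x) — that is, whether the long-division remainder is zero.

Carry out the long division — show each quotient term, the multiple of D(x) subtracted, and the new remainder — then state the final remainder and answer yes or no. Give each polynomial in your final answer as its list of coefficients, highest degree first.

Step 1: lead(−6x⁵ + 5x⁴ + 19x³ − 31x² − 35x) ÷ lead(D) = −6x⁵ ÷ −3x = 2x⁴. Subtract (2x⁴)·D = −6x⁵ − 10x⁴. Remainder: 15x⁴ + 19x³ − 31x² − 35x.
Step 2: lead(15x⁴ + 19x³ − 31x² − 35x) ÷ lead(D) = 15x⁴ ÷ −3x = −5x³. Subtract (−5x³)·D = 15x⁴ + 25x³. Remainder: −6x³ − 31x² − 35x.
Step 3: lead(−6x³ − 31x² − 35x) ÷ lead(D) = −6x³ ÷ −3x = 2x². Subtract (2x²)·D = −6x³ − 10x². Remainder: −21x² − 35x.
Step 4: lead(−21x² − 35x) ÷ lead(D) = −21x² ÷ −3x = 7x. Subtract (7x)·D = −21x² − 35x. Remainder: 0.

R = [0], so D(x) is a factor of P(x). yes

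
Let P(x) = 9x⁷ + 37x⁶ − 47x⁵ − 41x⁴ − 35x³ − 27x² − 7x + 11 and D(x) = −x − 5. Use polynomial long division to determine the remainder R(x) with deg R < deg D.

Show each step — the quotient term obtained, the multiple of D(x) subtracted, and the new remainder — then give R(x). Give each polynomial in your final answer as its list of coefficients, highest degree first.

Step 1: lead(9x⁷ + 37x⁶ − 47x⁵ − 41x⁴ − 35x³ − 27x² − 7x + 11) ÷ lead(D) = 9x⁷ ÷ −x = −9x⁶. Subtract (−9x⁶)·D = 9x⁷ + 45x⁶. Remainder: −8x⁶ − 47x⁵ − 41x⁴ − 35x³ − 27x² − 7x + 11.
Step 2: lead(−8x⁶ − 47x⁵ − 41x⁴ − 35x³ − 27x² − 7x + 11) ÷ lead(D) = −8x⁶ ÷ −x = 8x⁵. Subtract (8x⁵)·D = −8x⁶ − 40x⁵. Remainder: −7x⁵ − 41x⁴ − 35x³ − 27x² − 7x + 11.
Step 3: lead(−7x⁵ − 41x⁴ − 35x³ − 27x² − 7x + 11) ÷ lead(D) = −7x⁵ ÷ −x = 7x⁴. Subtract (7x⁴)·D = −7x⁵ − 35x⁴. Remainder: −6x⁴ − 35x³ − 27x² − 7x + 11.
Step 4: lead(−6x⁴ − 35x³ − 27x² − 7x + 11) ÷ lead(D) = −6x⁴ ÷ −x = 6x³. Subtract (6x³)·D = −6x⁴ − 30x³. Remainder: −5x³ − 27x² − 7x + 11.
Step 5: lead(−5x³ − 27x² − 7x + 11) ÷ lead(D) = −5x³ ÷ −x = 5x². Subtract (5x²)·D = −5x³ − 25x². Remainder: −2x² − 7x + 11.
Step 6: lead(−2x² − 7x + 11) ÷ lead(D) = −2x² ÷ −x = 2x. Subtract (2x)·D = −2x² − 10x. Remainder: 3x + 11.
Step 7: lead(3x + 11) ÷ lead(D) = 3x ÷ −x = −3. Subtract (−3)·D = 3x + 15. Remainder: −4.

R = [-4]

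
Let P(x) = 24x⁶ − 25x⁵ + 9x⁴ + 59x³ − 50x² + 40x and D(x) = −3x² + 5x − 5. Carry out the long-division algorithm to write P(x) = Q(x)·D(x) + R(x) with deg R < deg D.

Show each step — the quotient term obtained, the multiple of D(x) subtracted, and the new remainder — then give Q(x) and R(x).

Step 1: lead(24x⁶ − 25x⁵ + 9x⁴ + 59x³ − 50x² + 40x) ÷ lead(D) = 24x⁶ ÷ −3x² = −8x⁴. Subtract (−8x⁴)·D = 24x⁶ − 40x⁵ + 40x⁴. Remainder: 15x⁵ − 31x⁴ + 59x³ − 50x² + 40x.
Step 2: lead(15x⁵ − 31x⁴ + 59x³ − 50x² + 40x) ÷ lead(D) = 15x⁵ ÷ −3x² = −5x³. Subtract (−5x³)·D = 15x⁵ − 25x⁴ + 25x³. Remainder: −6x⁴ + 34x³ − 50x² + 40x.
Step 3: lead(−6x⁴ + 34x³ − 50x² + 40x) ÷ lead(D) = −6x⁴ ÷ −3x² = 2x². Subtract (2x²)·D = −6x⁴ + 10x³ − 10x². Remainder: 24x³ − 40x² + 40x.
Step 4: lead(24x³ − 40x² + 40x) ÷ lead(D) = 24x³ ÷ −3x² = −8x. Subtract (−8x)·D = 24x³ − 40x² + 40x. Remainder: 0.

Q(x) = −8x⁴ − 5x³ + 2x² − 8x; R(x) = 0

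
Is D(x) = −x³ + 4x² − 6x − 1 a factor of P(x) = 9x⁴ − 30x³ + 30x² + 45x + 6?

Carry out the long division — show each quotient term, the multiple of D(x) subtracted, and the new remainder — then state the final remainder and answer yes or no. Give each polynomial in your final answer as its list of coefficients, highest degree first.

Step 1: lead(9x⁴ − 30x³ + 30x² + 45x + 6) ÷ lead(D) = 9x⁴ ÷ −x³ = −9x. Subtract (−9x)·D = 9x⁴ − 36x³ + 54x² + 9x. Remainder: 6x³ − 24x² + 36x + 6.
Step 2: lead(6x³ − 24x² + 36x + 6) ÷ lead(D) = 6x³ ÷ −x³ = −6. Subtract (−6)·D = 6x³ − 24x² + 36x + 6. Remainder: 0.

R = [0], so D(x) is a factor of P(x). yes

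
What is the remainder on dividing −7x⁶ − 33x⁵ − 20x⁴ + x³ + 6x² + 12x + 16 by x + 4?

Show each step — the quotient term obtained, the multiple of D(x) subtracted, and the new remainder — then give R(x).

R(x) = 0

Step 1: lead(−7x⁶ − 33x⁵ − 20x⁴ + x³ + 6x² + 12x + 16) ÷ lead(D) = −7x⁶ ÷ x = −7x⁵. Subtract (−7x⁵)·D = −7x⁶ − 28x⁵. Remainder: −5x⁵ − 20x⁴ + x³ + 6x² + 12x + 16.
Step 2: lead(−5x⁵ − 20x⁴ + x³ + 6x² + 12x + 16) ÷ lead(D) = −5x⁵ ÷ x = −5x⁴. Subtract (−5x⁴)·D = −5x⁵ − 20x⁴. Remainder: x³ + 6x² + 12x + 16.
Step 3: lead(x³ + 6x² + 12x + 16) ÷ lead(D) = x³ ÷ x = x². Subtract (x²)·D = x³ + 4x². Remainder: 2x² + 12x + 16.
Step 4: lead(2x² + 12x + 16) ÷ lead(D) = 2x² ÷ x = 2x. Subtract (2x)·D = 2x² + 8x. Remainder: 4x + 16.
Step 5: lead(4x + 16) ÷ lead(D) = 4x ÷ x = 4. Subtract (4)·D = 4x + 16. Remainder: 0.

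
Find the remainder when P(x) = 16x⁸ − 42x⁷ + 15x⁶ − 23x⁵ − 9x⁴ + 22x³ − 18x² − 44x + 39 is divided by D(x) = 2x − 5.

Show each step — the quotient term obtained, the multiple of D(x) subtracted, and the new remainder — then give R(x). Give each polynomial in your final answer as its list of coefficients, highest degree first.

Step 1: lead(16x⁸ − 42x⁷ + 15x⁶ − 23x⁵ − 9x⁴ + 22x³ − 18x² − 44x + 39) ÷ lead(D) = 16x⁸ ÷ 2x = 8x⁷. Subtract (8x⁷)·D = 16x⁸ − 40x⁷. Remainder: −2x⁷ + 15x⁶ − 23x⁵ − 9x⁴ + 22x³ − 18x² − 44x + 39.
Step 2: lead(−2x⁷ + 15x⁶ − 23x⁵ − 9x⁴ + 22x³ − 18x² − 44x + 39) ÷ lead(D) = −2x⁷ ÷ 2x = −x⁶. Subtract (−x⁶)·D = −2x⁷ + 5x⁶. Remainder: 10x⁶ − 23x⁵ − 9x⁴ + 22x³ − 18x² − 44x + 39.
Step 3: lead(10x⁶ − 23x⁵ − 9x⁴ + 22x³ − 18x² − 44x + 39) ÷ lead(D) = 10x⁶ ÷ 2x = 5x⁵. Subtract (5x⁵)·D = 10x⁶ − 25x⁵. Remainder: 2x⁵ − 9x⁴ + 22x³ − 18x² − 44x + 39.
Step 4: lead(2x⁵ − 9x⁴ + 22x³ − 18x² − 44x + 39) ÷ lead(D) = 2x⁵ ÷ 2x = x⁴. Subtract (x⁴)·D = 2x⁵ − 5x⁴. Remainder: −4x⁴ + 22x³ − 18x² − 44x + 39.
Step 5: lead(−4x⁴ + 22x³ − 18x² − 44x + 39) ÷ lead(D) = −4x⁴ ÷ 2x = −2x³. Subtract (−2x³)·D = −4x⁴ + 10x³. Remainder: 12x³ − 18x² − 44x + 39.
Step 6: lead(12x³ − 18x² − 44x + 39) ÷ lead(D) = 12x³ ÷ 2x = 6x². Subtract (6x²)·D = 12x³ − 30x². Remainder: 12x² − 44x + 39.
Step 7: lead(12x² − 44x + 39) ÷ lead(D) = 12x² ÷ 2x = 6x. Subtract (6x)·D = 12x² − 30x. Remainder: −14x + 39.
Step 8: lead(−14x + 39) ÷ lead(D) = −14x ÷ 2x = −7. Subtract (−7)·D = −14x + 35. Remainder: 4.

R = [4]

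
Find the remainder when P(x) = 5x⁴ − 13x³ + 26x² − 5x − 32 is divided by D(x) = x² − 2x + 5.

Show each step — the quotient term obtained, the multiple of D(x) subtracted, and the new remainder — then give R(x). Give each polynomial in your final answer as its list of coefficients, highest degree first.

Step 1: lead(5x⁴ − 13x³ + 26x² − 5x − 32) ÷ lead(D) = 5x⁴ ÷ x² = 5x². Subtract (5x²)·D = 5x⁴ − 10x³ + 25x². Remainder: −3x³ + x² − 5x − 32.
Step 2: lead(−3x³ + x² − 5x − 32) ÷ lead(D) = −3x³ ÷ x² = −3x. Subtract (−3x)·D = −3x³ + 6x² − 15x. Remainder: −5x² + 10x − 32.
Step 3: lead(−5x² + 10x − 32) ÷ lead(D) = −5x² ÷ x² = −5. Subtract (−5)·D = −5x² + 10x − 25. Remainder: −7.

R = [-7]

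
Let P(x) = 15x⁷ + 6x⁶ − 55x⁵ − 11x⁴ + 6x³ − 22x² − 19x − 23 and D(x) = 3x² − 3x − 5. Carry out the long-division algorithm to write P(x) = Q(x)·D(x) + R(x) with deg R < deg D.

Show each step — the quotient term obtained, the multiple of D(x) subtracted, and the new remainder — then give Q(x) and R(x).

Step 1: lead(15x⁷ + 6x⁶ − 55x⁵ − 11x⁴ + 6x³ − 22x² − 19x − 23) ÷ lead(D) = 15x⁷ ÷ 3x² = 5x⁵. Subtract (5x⁵)·D = 15x⁷ − 15x⁶ − 25x⁵. Remainder: 21x⁶ − 30x⁵ − 11x⁴ + 6x³ − 22x² − 19x − 23.
Step 2: lead(21x⁶ − 30x⁵ − 11x⁴ + 6x³ − 22x² − 19x − 23) ÷ lead(D) = 21x⁶ ÷ 3x² = 7x⁴. Subtract (7x⁴)·D = 21x⁶ − 21x⁵ − 35x⁴. Remainder: −9x⁵ + 24x⁴ + 6x³ − 22x² − 19x − 23.
Step 3: lead(−9x⁵ + 24x⁴ + 6x³ − 22x² − 19x − 23) ÷ lead(D) = −9x⁵ ÷ 3x² = −3x³. Subtract (−3x³)·D = −9x⁵ + 9x⁴ + 15x³. Remainder: 15x⁴ − 9x³ − 22x² − 19x − 23.
Step 4: lead(15x⁴ − 9x³ − 22x² − 19x − 23) ÷ lead(D) = 15x⁴ ÷ 3x² = 5x². Subtract (5x²)·D = 15x⁴ − 15x³ − 25x². Remainder: 6x³ + 3x² − 19x − 23.
Step 5: lead(6x³ + 3x² − 19x − 23) ÷ lead(D) = 6x³ ÷ 3x² = 2x. Subtract (2x)·D = 6x³ − 6x² − 10x. Remainder: 9x² − 9x − 23.
Step 6: lead(9x² − 9x − 23) ÷ lead(D) = 9x² ÷ 3x² = 3. Subtract (3)·D = 9x² − 9x − 15. Remainder: −8.

Q(x) = 5x⁵ + 7x⁴ − 3x³ + 5x² + 2x + 3; R(x) = −8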